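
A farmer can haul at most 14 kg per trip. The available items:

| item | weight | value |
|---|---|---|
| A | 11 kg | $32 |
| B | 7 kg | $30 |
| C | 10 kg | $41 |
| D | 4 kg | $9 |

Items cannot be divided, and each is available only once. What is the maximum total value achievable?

$50

This is a 0/1 knapsack; check combinations near the capacity.
- C+D: weight 10+4=14, value 41+9=50
- C: weight 10, value 41
- B+D: weight 7+4=11, value 30+9=39
- A: weight 11, value 32
- B: weight 7, value 30
Best: $50.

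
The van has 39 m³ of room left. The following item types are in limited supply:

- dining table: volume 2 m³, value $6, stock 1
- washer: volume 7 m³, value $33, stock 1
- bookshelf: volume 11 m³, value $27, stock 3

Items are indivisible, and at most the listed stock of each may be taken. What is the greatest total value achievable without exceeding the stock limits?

Best selections within volume 39 and stock limits:
- 1×dining table + 1×washer + 2×bookshelf: volume 31, value 93
- 1×washer + 2×bookshelf: volume 29, value 87
Best: $93.

$93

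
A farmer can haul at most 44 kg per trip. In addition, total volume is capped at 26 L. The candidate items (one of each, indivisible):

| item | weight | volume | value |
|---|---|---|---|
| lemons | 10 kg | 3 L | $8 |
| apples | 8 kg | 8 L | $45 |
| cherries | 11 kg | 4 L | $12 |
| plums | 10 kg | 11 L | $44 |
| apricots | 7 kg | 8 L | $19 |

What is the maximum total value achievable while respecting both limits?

$109

Feasible sets respecting both limits:
- lemons+apples+cherries+plums: weight 39, volume 26, value 109
- apples+cherries+plums: weight 29, volume 23, value 101
- lemons+apples+plums: weight 28, volume 22, value 97
Best: $109.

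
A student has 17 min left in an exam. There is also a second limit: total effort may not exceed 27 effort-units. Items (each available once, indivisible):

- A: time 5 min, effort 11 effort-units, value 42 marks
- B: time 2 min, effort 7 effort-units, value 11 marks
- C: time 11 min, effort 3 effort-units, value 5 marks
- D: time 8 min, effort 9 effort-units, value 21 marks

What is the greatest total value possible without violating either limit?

74 marks

Feasible sets respecting both limits:
- A+B+D: time 15, effort 27, value 74
- A+D: time 13, effort 20, value 63
- A+B: time 7, effort 18, value 53
- A+C: time 16, effort 14, value 47
Best: 74 marks.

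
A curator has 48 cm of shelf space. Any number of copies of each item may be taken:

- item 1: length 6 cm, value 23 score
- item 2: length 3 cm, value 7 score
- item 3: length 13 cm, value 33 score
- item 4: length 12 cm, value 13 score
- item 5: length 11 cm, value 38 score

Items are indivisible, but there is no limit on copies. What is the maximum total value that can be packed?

184 score

Best value-per-unit is item 1 at 23/6, and filling with it alone uses length 8×6=48. No mix of the others beats 8×23 = 184.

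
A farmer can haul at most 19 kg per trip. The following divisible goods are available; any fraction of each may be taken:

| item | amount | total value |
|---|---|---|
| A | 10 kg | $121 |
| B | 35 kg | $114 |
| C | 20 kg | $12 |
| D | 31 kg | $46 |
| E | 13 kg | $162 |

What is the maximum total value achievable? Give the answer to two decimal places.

Take in order of value per unit:
- E (162/13 per unit): all 13 → value 162, running total 162.00
- A (121/10 per unit): 6 of 10 → value 6×121/10 = 72.6000, running total 234.60
Total 234.60.

234.60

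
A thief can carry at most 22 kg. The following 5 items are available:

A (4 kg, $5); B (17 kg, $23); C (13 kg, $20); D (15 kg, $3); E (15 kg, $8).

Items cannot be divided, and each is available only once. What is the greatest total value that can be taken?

$28

Check high-value combinations within 22 kg:
- A+B: weight 4+17=21, value 5+23=28
- A+C: weight 4+13=17, value 5+20=25
- B: weight 17, value 23
- C: weight 13, value 20
- A+E: weight 4+15=19, value 5+8=13
Best: $28.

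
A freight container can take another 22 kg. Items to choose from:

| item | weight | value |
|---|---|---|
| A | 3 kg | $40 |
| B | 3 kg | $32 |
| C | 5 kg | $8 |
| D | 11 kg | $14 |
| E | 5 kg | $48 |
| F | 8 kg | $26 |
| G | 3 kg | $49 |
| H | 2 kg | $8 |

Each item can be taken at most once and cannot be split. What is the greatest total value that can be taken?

$195

Check high-value combinations within 22 kg:
- A+B+E+F+G: weight 3+3+5+8+3=22, value 40+32+48+26+49=195
- A+B+C+E+G+H: weight 3+3+5+5+3+2=21, value 40+32+8+48+49+8=185
- A+B+E+G+H: weight 3+3+5+3+2=16, value 40+32+48+49+8=177
Best: $195.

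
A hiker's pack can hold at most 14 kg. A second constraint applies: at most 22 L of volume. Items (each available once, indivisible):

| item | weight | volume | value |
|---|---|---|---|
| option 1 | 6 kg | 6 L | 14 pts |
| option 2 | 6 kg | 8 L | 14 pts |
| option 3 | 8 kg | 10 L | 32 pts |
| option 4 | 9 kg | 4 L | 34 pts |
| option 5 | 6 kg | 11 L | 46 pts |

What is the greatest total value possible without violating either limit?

Feasible sets respecting both limits:
- option 3+option 5: weight 14, volume 21, value 78
- option 1+option 5: weight 12, volume 17, value 60
- option 2+option 5: weight 12, volume 19, value 60
- option 1+option 3: weight 14, volume 16, value 46
Best: 78 pts.

78 pts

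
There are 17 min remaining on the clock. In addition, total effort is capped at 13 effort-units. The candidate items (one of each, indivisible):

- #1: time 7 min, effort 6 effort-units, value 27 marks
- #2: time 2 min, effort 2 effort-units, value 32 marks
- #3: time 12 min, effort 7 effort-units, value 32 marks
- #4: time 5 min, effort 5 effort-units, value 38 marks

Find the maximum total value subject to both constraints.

Feasible sets respecting both limits:
- #1+#2+#4: time 14, effort 13, value 97
- #2+#4: time 7, effort 7, value 70
- #3+#4: time 17, effort 12, value 70
- #1+#4: time 12, effort 11, value 65
Best: 97 marks.

97 marks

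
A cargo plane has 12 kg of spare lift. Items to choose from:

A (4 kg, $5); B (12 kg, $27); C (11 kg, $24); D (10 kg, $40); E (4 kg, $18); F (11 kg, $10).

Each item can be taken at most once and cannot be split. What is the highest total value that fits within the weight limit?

This is a 0/1 knapsack; check combinations near the capacity.
- D: weight 10, value 40
- B: weight 12, value 27
- C: weight 11, value 24
- A+E: weight 4+4=8, value 5+18=23
- E: weight 4, value 18
Best: $40.

$40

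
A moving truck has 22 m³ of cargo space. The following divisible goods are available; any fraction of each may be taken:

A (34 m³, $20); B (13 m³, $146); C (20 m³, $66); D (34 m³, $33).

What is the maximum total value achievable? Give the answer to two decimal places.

Take in order of value per unit:
- B (146/13 per unit): all 13 → value 146, running total 146.00
- C (66/20 per unit): 9 of 20 → value 9×66/20 = 29.7000, running total 175.70
Total 175.70.

175.70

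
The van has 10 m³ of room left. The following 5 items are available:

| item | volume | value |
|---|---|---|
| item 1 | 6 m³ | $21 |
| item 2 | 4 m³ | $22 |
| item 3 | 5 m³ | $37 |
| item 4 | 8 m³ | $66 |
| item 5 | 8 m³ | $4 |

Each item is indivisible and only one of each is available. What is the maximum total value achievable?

$66

Check high-value combinations within 10 m³:
- item 4: volume 8, value 66
- item 2+item 3: volume 4+5=9, value 22+37=59
- item 1+item 2: volume 6+4=10, value 21+22=43
- item 3: volume 5, value 37
- item 2: volume 4, value 22
Best: $66.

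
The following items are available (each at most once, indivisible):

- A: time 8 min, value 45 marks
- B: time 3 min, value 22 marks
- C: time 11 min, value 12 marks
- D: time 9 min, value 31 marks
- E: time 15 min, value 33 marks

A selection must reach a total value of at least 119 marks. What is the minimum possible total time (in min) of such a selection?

35

Subsets with value ≥ 119, sorted by total time:
- A+B+D+E: time 35, value 131
- A+C+D+E: time 43, value 121
- A+B+C+D+E: time 46, value 143
Minimum time: 35 min.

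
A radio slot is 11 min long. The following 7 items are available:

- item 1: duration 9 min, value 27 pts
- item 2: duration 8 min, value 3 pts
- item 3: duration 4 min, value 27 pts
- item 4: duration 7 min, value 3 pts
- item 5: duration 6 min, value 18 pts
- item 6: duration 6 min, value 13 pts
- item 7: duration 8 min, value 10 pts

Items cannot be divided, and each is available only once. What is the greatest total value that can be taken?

45 pts

Check high-value combinations within 11 min:
- item 3+item 5: duration 4+6=10, value 27+18=45
- item 3+item 6: duration 4+6=10, value 27+13=40
- item 3+item 4: duration 4+7=11, value 27+3=30
- item 3: duration 4, value 27
Best: 45 pts.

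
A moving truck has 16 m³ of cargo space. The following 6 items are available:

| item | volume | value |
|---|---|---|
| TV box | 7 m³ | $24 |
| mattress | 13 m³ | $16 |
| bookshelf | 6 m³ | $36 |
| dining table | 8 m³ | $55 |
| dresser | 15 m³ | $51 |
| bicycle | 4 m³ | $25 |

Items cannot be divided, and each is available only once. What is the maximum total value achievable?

Check high-value combinations within 16 m³:
- bookshelf+dining table: volume 6+8=14, value 36+55=91
- dining table+bicycle: volume 8+4=12, value 55+25=80
- TV box+dining table: volume 7+8=15, value 24+55=79
- bookshelf+bicycle: volume 6+4=10, value 36+25=61
- TV box+bookshelf: volume 7+6=13, value 24+36=60
Best: $91.

$91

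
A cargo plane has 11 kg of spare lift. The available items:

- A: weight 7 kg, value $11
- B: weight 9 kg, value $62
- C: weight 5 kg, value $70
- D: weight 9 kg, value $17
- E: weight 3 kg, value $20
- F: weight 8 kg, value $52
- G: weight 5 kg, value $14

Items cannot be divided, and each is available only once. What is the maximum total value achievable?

$90

Check high-value combinations within 11 kg:
- C+E: weight 5+3=8, value 70+20=90
- C+G: weight 5+5=10, value 70+14=84
- E+F: weight 3+8=11, value 20+52=72
Best: $90.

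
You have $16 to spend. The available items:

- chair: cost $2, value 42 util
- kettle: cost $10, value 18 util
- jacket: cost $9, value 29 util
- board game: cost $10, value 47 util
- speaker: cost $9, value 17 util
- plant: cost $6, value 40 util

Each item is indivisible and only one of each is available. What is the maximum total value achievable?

89 util

This is a 0/1 knapsack; check combinations near the capacity.
- chair+board game: cost 2+10=12, value 42+47=89
- board game+plant: cost 10+6=16, value 47+40=87
- chair+plant: cost 2+6=8, value 42+40=82
- chair+jacket: cost 2+9=11, value 42+29=71
- jacket+plant: cost 9+6=15, value 29+40=69
Best: 89 util.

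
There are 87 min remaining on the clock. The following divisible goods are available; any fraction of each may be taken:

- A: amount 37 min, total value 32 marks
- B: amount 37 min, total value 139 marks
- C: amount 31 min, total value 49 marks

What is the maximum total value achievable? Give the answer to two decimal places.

Take in order of value per unit:
- B (139/37 per unit): all 37 → value 139, running total 139.00
- C (49/31 per unit): all 31 → value 49, running total 188.00
- A (32/37 per unit): 19 of 37 → value 19×32/37 = 16.4324, running total 204.43
Total 204.43.

204.43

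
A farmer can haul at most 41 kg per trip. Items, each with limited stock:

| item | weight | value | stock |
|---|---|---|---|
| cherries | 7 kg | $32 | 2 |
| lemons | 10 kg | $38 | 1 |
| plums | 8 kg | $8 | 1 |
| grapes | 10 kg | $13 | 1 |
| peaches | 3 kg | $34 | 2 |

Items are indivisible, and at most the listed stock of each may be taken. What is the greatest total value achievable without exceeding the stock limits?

Top feasible selections:
- 2×cherries + 1×lemons + 1×grapes + 2×peaches: weight 40, value 183
- 2×cherries + 1×lemons + 1×plums + 2×peaches: weight 38, value 178
Best: $183.

$183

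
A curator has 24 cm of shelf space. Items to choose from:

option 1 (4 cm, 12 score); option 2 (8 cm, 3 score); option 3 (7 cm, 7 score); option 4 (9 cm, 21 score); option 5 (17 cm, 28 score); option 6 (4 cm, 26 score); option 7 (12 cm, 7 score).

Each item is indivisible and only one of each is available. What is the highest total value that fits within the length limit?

66 score

Check high-value combinations within 24 cm:
- option 1+option 3+option 4+option 6: length 4+7+9+4=24, value 12+7+21+26=66
- option 1+option 4+option 6: length 4+9+4=17, value 12+21+26=59
- option 3+option 4+option 6: length 7+9+4=20, value 7+21+26=54
Best: 66 score.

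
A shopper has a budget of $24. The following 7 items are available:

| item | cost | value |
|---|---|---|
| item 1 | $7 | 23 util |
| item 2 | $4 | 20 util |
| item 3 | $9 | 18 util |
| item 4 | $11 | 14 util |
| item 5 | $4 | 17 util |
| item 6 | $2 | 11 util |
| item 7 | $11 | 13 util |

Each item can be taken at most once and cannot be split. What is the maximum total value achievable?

78 util

Check high-value combinations within $24:
- item 1+item 2+item 3+item 5: cost 7+4+9+4=24, value 23+20+18+17=78
- item 1+item 2+item 3+item 6: cost 7+4+9+2=22, value 23+20+18+11=72
- item 1+item 2+item 5+item 6: cost 7+4+4+2=17, value 23+20+17+11=71
- item 1+item 3+item 5+item 6: cost 7+9+4+2=22, value 23+18+17+11=69
Best: 78 util.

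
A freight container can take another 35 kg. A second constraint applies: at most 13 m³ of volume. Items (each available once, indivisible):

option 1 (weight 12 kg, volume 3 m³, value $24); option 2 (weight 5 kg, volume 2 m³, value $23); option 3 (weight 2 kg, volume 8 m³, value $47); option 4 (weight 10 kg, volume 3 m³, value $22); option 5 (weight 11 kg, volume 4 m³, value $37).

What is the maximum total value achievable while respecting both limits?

Feasible sets respecting both limits:
- option 1+option 2+option 3: weight 19, volume 13, value 94
- option 2+option 3+option 4: weight 17, volume 13, value 92
- option 1+option 2+option 5: weight 28, volume 9, value 84
Best: $94.

$94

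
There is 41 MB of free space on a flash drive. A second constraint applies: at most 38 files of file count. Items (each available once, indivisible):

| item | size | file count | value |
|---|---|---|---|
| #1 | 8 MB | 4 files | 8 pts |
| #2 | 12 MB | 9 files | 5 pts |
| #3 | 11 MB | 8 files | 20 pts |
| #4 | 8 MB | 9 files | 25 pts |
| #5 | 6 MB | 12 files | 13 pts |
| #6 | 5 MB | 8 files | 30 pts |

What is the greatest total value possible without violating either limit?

88 pts

Feasible sets respecting both limits:
- #3+#4+#5+#6: size 30, file count 37, value 88
- #1+#3+#4+#6: size 32, file count 29, value 83
- #2+#3+#4+#6: size 36, file count 34, value 80
Best: 88 pts.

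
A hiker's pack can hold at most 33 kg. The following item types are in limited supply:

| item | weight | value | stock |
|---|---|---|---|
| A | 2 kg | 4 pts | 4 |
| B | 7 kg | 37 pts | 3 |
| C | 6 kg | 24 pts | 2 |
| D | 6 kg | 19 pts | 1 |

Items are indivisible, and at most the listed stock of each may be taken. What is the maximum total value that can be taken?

159 pts

Best selections within weight 33 and stock limits:
- 3×B + 2×C: weight 33, value 159
- 3×B + 1×C + 1×D: weight 33, value 154
Best: 159 pts.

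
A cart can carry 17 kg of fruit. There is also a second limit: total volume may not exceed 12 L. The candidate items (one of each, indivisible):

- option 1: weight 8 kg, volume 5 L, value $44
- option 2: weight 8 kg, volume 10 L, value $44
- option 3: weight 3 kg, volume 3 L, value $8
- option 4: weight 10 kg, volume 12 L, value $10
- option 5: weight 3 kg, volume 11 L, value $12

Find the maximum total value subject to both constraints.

Feasible sets respecting both limits:
- option 1+option 3: weight 11, volume 8, value 52
- option 1: weight 8, volume 5, value 44
- option 2: weight 8, volume 10, value 44
Best: $52.

$52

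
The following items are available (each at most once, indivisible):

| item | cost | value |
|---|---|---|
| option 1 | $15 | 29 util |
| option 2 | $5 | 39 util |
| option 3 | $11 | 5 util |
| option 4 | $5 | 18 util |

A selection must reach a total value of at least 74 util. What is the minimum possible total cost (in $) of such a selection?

Subsets with value ≥ 74, sorted by total cost:
- option 1+option 2+option 4: cost 25, value 86
- option 1+option 2+option 3+option 4: cost 36, value 91
Minimum cost: 25 $.

25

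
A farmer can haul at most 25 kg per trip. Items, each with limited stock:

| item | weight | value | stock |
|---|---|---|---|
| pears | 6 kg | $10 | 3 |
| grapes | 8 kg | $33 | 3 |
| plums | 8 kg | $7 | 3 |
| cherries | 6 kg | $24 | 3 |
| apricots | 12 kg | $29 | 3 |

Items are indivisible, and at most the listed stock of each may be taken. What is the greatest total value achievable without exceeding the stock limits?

$99

Top feasible selections:
- 3×grapes: weight 24, value 99
- 2×grapes + 1×cherries: weight 22, value 90
- 1×pears + 3×cherries: weight 24, value 82
Best: $99.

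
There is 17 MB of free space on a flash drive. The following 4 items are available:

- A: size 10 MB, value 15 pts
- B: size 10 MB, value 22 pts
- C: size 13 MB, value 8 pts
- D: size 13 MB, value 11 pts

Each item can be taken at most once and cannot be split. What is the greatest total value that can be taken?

22 pts

Check high-value combinations within 17 MB:
- B: size 10, value 22
- A: size 10, value 15
- D: size 13, value 11
Best: 22 pts.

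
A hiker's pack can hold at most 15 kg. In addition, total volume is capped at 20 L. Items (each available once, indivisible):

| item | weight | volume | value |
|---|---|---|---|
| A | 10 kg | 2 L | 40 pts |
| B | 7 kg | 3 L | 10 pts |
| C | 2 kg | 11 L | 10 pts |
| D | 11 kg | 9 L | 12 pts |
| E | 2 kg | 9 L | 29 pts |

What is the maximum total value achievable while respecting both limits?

Feasible sets respecting both limits:
- A+E: weight 12, volume 11, value 69
- A+C: weight 12, volume 13, value 50
- D+E: weight 13, volume 18, value 41
Best: 69 pts.

69 pts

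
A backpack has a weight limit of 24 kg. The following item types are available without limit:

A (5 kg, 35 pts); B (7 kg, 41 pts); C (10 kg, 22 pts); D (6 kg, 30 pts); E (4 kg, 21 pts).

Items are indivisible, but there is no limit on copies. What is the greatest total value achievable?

161 pts

Best value-per-unit is A at 35/5; filling with it alone gives 4×35 = 140.
Optimal mix: 4×A + 1×E → weight 24, value 161.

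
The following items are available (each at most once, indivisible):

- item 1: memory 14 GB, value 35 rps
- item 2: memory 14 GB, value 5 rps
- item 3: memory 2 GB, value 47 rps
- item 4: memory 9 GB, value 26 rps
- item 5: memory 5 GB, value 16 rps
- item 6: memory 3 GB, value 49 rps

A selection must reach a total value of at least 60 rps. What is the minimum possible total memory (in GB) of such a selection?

Subsets with value ≥ 60, sorted by total memory:
- item 3+item 6: memory 5, value 96
- item 3+item 5: memory 7, value 63
- item 5+item 6: memory 8, value 65
- item 3+item 5+item 6: memory 10, value 112
Minimum memory: 5 GB.

5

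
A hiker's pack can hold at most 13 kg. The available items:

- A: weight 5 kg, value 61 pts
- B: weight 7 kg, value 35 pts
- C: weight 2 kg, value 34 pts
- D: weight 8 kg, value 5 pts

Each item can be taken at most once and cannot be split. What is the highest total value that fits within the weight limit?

Check high-value combinations within 13 kg:
- A+B: weight 5+7=12, value 61+35=96
- A+C: weight 5+2=7, value 61+34=95
- B+C: weight 7+2=9, value 35+34=69
- A+D: weight 5+8=13, value 61+5=66
Best: 96 pts.

96 pts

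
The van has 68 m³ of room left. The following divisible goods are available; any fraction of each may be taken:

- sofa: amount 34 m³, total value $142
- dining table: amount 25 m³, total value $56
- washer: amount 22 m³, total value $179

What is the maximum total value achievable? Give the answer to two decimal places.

Take in order of value per unit:
- washer (179/22 per unit): all 22 → value 179, running total 179.00
- sofa (142/34 per unit): all 34 → value 142, running total 321.00
- dining table (56/25 per unit): 12 of 25 → value 12×56/25 = 26.8800, running total 347.88
Total 347.88.

347.88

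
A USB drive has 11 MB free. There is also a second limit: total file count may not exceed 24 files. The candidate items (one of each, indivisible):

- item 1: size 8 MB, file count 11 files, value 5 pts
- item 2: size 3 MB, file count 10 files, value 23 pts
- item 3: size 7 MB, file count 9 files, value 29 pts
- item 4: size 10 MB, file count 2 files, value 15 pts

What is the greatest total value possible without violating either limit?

52 pts

Feasible sets respecting both limits:
- item 2+item 3: size 10, file count 19, value 52
- item 3: size 7, file count 9, value 29
- item 1+item 2: size 11, file count 21, value 28
- item 2: size 3, file count 10, value 23
Best: 52 pts.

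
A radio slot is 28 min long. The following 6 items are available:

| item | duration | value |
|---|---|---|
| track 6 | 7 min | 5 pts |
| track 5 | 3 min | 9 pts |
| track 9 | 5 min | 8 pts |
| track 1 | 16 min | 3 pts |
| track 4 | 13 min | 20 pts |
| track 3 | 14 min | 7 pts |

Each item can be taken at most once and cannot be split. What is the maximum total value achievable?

42 pts

Check high-value combinations within 28 min:
- track 6+track 5+track 9+track 4: duration 7+3+5+13=28, value 5+9+8+20=42
- track 5+track 9+track 4: duration 3+5+13=21, value 9+8+20=37
- track 6+track 5+track 4: duration 7+3+13=23, value 5+9+20=34
- track 6+track 9+track 4: duration 7+5+13=25, value 5+8+20=33
- track 5+track 4: duration 3+13=16, value 9+20=29
Best: 42 pts.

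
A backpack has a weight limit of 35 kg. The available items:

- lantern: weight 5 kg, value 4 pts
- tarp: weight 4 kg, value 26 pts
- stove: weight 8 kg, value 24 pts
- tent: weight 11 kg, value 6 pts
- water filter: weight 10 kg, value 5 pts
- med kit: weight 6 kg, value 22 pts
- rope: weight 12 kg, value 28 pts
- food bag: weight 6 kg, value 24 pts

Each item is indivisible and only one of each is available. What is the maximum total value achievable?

106 pts

Check high-value combinations within 35 kg:
- lantern+tarp+stove+rope+food bag: weight 5+4+8+12+6=35, value 4+26+24+28+24=106
- lantern+tarp+med kit+rope+food bag: weight 5+4+6+12+6=33, value 4+26+22+28+24=104
- lantern+tarp+stove+med kit+rope: weight 5+4+8+6+12=35, value 4+26+24+22+28=104
- tarp+stove+rope+food bag: weight 4+8+12+6=30, value 26+24+28+24=102
Best: 106 pts.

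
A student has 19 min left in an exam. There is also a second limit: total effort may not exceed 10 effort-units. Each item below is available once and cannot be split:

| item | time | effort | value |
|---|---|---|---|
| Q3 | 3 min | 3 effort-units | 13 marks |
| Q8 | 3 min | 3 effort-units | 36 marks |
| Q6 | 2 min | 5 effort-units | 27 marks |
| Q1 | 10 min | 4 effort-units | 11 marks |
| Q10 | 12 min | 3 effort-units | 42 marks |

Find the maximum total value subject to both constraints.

Feasible sets respecting both limits:
- Q3+Q8+Q10: time 18, effort 9, value 91
- Q8+Q10: time 15, effort 6, value 78
- Q6+Q10: time 14, effort 8, value 69
Best: 91 marks.

91 marks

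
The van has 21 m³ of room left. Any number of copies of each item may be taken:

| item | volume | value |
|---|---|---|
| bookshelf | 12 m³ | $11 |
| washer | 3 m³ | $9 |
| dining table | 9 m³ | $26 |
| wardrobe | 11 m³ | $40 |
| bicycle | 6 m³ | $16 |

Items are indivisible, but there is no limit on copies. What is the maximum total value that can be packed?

$67

Best value-per-unit is wardrobe at 40/11; filling with it alone gives 1×40 = 40.
Optimal mix: 3×washer + 1×wardrobe → volume 20, value 67.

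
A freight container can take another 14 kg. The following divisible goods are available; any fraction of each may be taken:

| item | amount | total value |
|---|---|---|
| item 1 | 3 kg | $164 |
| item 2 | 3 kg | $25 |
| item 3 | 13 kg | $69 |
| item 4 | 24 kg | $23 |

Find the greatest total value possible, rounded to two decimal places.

Take in order of value per unit:
- item 1 (164/3 per unit): all 3 → value 164, running total 164.00
- item 2 (25/3 per unit): all 3 → value 25, running total 189.00
- item 3 (69/13 per unit): 8 of 13 → value 8×69/13 = 42.4615, running total 231.46
Total 231.46.

231.46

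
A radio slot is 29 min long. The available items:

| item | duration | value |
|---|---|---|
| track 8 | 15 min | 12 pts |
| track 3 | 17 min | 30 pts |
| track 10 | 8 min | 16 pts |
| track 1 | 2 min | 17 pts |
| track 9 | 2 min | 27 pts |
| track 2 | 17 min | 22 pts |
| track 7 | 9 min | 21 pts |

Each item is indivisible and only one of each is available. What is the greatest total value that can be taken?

Check high-value combinations within 29 min:
- track 3+track 10+track 1+track 9: duration 17+8+2+2=29, value 30+16+17+27=90
- track 10+track 1+track 9+track 2: duration 8+2+2+17=29, value 16+17+27+22=82
- track 10+track 1+track 9+track 7: duration 8+2+2+9=21, value 16+17+27+21=81
- track 3+track 9+track 7: duration 17+2+9=28, value 30+27+21=78
Best: 90 pts.

90 pts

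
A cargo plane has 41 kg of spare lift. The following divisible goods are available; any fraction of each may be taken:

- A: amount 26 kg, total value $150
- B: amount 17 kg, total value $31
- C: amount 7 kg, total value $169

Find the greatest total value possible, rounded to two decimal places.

Take in order of value per unit:
- C (169/7 per unit): all 7 → value 169, running total 169.00
- A (150/26 per unit): all 26 → value 150, running total 319.00
- B (31/17 per unit): 8 of 17 → value 8×31/17 = 14.5882, running total 333.59
Total 333.59.

333.59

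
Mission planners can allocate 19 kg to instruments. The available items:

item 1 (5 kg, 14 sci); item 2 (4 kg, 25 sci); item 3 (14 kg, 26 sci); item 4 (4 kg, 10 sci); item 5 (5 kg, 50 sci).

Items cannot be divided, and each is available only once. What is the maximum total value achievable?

Check high-value combinations within 19 kg:
- item 1+item 2+item 4+item 5: mass 5+4+4+5=18, value 14+25+10+50=99
- item 1+item 2+item 5: mass 5+4+5=14, value 14+25+50=89
- item 2+item 4+item 5: mass 4+4+5=13, value 25+10+50=85
- item 3+item 5: mass 14+5=19, value 26+50=76
Best: 99 sci.

99 sci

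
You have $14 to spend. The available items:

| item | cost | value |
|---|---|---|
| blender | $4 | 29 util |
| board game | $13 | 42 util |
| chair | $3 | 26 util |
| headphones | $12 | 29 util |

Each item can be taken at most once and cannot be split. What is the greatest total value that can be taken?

This is a 0/1 knapsack; check combinations near the capacity.
- blender+chair: cost 4+3=7, value 29+26=55
- board game: cost 13, value 42
- blender: cost 4, value 29
- headphones: cost 12, value 29
- chair: cost 3, value 26
Best: 55 util.

55 util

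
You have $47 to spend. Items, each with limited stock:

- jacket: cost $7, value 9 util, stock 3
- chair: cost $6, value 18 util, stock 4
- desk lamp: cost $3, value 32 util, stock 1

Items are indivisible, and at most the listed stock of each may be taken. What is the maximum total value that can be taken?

122 util

Best selections within cost 47 and stock limits:
- 2×jacket + 4×chair + 1×desk lamp: cost 41, value 122
- 1×jacket + 4×chair + 1×desk lamp: cost 34, value 113
- 3×jacket + 3×chair + 1×desk lamp: cost 42, value 113
Best: 122 util.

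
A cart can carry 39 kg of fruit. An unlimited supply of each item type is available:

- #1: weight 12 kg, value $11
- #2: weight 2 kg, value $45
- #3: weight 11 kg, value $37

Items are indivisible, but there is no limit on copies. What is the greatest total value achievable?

Best value-per-unit is #2 at 45/2, and filling with it alone uses weight 19×2=38. No mix of the others beats 19×45 = 855.

$855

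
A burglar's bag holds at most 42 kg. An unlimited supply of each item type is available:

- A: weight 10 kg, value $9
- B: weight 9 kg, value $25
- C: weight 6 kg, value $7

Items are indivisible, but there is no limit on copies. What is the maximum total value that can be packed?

$107

Best value-per-unit is B at 25/9; filling with it alone gives 4×25 = 100.
Optimal mix: 4×B + 1×C → weight 42, value 107.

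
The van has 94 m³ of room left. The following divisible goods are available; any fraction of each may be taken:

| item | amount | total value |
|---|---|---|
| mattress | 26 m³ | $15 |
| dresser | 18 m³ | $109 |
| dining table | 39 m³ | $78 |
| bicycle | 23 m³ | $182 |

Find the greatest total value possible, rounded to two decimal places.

377.08

Take in order of value per unit:
- bicycle (182/23 per unit): all 23 → value 182, running total 182.00
- dresser (109/18 per unit): all 18 → value 109, running total 291.00
- dining table (78/39 per unit): all 39 → value 78, running total 369.00
- mattress (15/26 per unit): 14 of 26 → value 14×15/26 = 8.0769, running total 377.08
Total 377.08.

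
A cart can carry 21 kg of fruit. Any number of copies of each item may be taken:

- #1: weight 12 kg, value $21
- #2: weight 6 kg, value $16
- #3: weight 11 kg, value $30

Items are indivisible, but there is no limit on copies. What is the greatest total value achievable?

Best value-per-unit is #3 at 30/11; filling with it alone gives 1×30 = 30.
Optimal mix: 3×#2 → weight 18, value 48.

$48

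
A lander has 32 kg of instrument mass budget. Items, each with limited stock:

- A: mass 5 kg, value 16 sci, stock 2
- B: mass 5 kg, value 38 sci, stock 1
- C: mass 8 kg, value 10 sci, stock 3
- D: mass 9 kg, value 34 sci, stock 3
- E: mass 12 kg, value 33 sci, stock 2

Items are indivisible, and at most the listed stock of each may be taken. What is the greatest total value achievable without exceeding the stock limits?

Best selections within mass 32 and stock limits:
- 1×B + 3×D: mass 32, value 140
- 1×A + 1×B + 2×D: mass 28, value 122
Best: 140 sci.

140 sci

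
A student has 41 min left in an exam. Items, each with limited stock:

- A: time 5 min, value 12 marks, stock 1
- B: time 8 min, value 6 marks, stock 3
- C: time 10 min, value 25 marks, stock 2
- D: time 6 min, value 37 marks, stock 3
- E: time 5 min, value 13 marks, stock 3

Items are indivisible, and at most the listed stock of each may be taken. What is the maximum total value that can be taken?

Top feasible selections:
- 1×C + 3×D + 2×E: time 38, value 162
- 1×A + 3×D + 3×E: time 38, value 162
Best: 162 marks.

162 marks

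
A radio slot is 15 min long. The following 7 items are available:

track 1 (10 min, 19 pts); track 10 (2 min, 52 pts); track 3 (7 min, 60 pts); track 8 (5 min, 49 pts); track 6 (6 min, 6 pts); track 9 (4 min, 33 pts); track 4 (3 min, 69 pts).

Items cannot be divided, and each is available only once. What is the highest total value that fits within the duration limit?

203 pts

Check high-value combinations within 15 min:
- track 10+track 8+track 9+track 4: duration 2+5+4+3=14, value 52+49+33+69=203
- track 10+track 3+track 4: duration 2+7+3=12, value 52+60+69=181
- track 3+track 8+track 4: duration 7+5+3=15, value 60+49+69=178
Best: 203 pts.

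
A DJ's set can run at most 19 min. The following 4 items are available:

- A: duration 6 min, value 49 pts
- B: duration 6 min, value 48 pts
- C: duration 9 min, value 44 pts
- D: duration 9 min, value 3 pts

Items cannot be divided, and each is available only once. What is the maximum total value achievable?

97 pts

Check high-value combinations within 19 min:
- A+B: duration 6+6=12, value 49+48=97
- A+C: duration 6+9=15, value 49+44=93
- B+C: duration 6+9=15, value 48+44=92
- A+D: duration 6+9=15, value 49+3=52
- B+D: duration 6+9=15, value 48+3=51
Best: 97 pts.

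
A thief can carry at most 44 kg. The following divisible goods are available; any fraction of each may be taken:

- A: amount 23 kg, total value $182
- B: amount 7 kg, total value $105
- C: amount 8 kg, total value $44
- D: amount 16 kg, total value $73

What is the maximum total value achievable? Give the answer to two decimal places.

Take in order of value per unit:
- B (105/7 per unit): all 7 → value 105, running total 105.00
- A (182/23 per unit): all 23 → value 182, running total 287.00
- C (44/8 per unit): all 8 → value 44, running total 331.00
- D (73/16 per unit): 6 of 16 → value 6×73/16 = 27.3750, running total 358.38
Total 358.38.

358.38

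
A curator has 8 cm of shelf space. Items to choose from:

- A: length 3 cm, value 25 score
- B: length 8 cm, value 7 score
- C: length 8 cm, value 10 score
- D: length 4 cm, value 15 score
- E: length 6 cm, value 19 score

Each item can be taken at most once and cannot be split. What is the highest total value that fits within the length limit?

Check high-value combinations within 8 cm:
- A+D: length 3+4=7, value 25+15=40
- A: length 3, value 25
- E: length 6, value 19
- D: length 4, value 15
- C: length 8, value 10
Best: 40 score.

40 score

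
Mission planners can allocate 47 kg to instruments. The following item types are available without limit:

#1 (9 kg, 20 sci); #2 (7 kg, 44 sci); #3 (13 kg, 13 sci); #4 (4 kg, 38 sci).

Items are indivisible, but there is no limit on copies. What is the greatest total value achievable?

Best value-per-unit is #4 at 38/4; filling with it alone gives 11×38 = 418.
Optimal mix: 1×#2 + 10×#4 → mass 47, value 424.

424 sci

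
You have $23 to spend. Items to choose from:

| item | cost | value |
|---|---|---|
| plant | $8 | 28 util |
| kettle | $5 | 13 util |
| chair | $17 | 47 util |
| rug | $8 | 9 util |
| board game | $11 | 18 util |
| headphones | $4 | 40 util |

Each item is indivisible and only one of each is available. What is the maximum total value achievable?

87 util

Check high-value combinations within $23:
- chair+headphones: cost 17+4=21, value 47+40=87
- plant+board game+headphones: cost 8+11+4=23, value 28+18+40=86
- plant+kettle+headphones: cost 8+5+4=17, value 28+13+40=81
Best: 87 util.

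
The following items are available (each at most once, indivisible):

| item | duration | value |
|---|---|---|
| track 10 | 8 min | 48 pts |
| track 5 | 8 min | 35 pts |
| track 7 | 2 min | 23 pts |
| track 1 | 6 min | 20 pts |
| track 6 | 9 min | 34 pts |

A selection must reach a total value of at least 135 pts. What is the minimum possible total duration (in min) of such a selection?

27

Subsets with value ≥ 135, sorted by total duration:
- track 10+track 5+track 7+track 6: duration 27, value 140
- track 10+track 5+track 1+track 6: duration 31, value 137
Minimum duration: 27 min.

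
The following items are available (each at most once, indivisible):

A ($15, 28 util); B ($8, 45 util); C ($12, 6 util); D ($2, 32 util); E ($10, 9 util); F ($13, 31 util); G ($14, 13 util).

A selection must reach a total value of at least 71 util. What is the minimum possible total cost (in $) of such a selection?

Subsets with value ≥ 71, sorted by total cost:
- B+D: cost 10, value 77
- B+D+E: cost 20, value 86
Minimum cost: 10 $.

10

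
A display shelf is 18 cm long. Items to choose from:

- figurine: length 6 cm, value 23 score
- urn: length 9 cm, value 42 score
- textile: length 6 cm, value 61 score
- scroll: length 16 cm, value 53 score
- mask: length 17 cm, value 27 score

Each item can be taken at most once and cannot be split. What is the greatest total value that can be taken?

103 score

Check high-value combinations within 18 cm:
- urn+textile: length 9+6=15, value 42+61=103
- figurine+textile: length 6+6=12, value 23+61=84
- figurine+urn: length 6+9=15, value 23+42=65
- textile: length 6, value 61
- scroll: length 16, value 53
Best: 103 score.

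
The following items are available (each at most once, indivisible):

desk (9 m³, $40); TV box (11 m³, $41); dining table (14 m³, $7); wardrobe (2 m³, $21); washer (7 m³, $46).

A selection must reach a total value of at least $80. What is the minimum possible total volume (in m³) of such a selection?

16

Subsets with value ≥ 80, sorted by total volume:
- desk+washer: volume 16, value 86
- desk+wardrobe+washer: volume 18, value 107
- TV box+washer: volume 18, value 87
Minimum volume: 16 m³.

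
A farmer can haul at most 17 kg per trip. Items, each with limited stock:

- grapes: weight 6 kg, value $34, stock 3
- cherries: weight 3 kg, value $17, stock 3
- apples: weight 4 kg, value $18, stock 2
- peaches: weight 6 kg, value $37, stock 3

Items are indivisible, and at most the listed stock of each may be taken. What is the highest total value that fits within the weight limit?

Top feasible selections:
- 1×apples + 2×peaches: weight 16, value 92
- 1×cherries + 2×peaches: weight 15, value 91
Best: $92.

$92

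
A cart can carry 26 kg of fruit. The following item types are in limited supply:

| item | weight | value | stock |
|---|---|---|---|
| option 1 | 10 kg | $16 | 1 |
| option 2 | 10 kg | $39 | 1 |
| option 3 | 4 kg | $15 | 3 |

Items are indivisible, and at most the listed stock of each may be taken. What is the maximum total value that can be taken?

$84

Best selections within weight 26 and stock limits:
- 1×option 2 + 3×option 3: weight 22, value 84
- 1×option 1 + 1×option 2 + 1×option 3: weight 24, value 70
Best: $84.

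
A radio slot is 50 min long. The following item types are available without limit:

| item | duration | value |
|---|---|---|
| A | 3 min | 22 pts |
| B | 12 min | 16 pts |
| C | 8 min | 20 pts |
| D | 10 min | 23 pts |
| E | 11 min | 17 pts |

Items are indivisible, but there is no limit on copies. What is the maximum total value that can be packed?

352 pts

Best value-per-unit is A at 22/3, and filling with it alone uses duration 16×3=48. No mix of the others beats 16×22 = 352.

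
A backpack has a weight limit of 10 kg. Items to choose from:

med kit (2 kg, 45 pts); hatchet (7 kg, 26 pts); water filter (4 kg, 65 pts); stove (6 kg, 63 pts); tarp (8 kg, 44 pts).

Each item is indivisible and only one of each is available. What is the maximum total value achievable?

This is a 0/1 knapsack; check combinations near the capacity.
- water filter+stove: weight 4+6=10, value 65+63=128
- med kit+water filter: weight 2+4=6, value 45+65=110
- med kit+stove: weight 2+6=8, value 45+63=108
Best: 128 pts.

128 pts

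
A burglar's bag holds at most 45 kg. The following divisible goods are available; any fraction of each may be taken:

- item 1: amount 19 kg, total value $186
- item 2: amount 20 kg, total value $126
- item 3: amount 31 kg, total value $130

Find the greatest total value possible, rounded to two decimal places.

Take in order of value per unit:
- item 1 (186/19 per unit): all 19 → value 186, running total 186.00
- item 2 (126/20 per unit): all 20 → value 126, running total 312.00
- item 3 (130/31 per unit): 6 of 31 → value 6×130/31 = 25.1613, running total 337.16
Total 337.16.

337.16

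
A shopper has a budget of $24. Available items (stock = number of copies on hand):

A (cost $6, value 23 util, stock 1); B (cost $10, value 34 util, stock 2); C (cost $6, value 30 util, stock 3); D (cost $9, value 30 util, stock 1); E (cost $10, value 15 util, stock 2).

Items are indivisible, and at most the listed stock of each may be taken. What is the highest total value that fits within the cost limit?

Best selections within cost 24 and stock limits:
- 1×A + 3×C: cost 24, value 113
- 1×B + 2×C: cost 22, value 94
Best: 113 util.

113 util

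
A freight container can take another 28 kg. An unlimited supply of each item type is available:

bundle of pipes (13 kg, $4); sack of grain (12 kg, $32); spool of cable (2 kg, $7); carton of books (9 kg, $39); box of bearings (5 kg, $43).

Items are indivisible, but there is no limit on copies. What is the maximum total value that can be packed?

$222

Best value-per-unit is box of bearings at 43/5; filling with it alone gives 5×43 = 215.
Optimal mix: 1×spool of cable + 5×box of bearings → weight 27, value 222.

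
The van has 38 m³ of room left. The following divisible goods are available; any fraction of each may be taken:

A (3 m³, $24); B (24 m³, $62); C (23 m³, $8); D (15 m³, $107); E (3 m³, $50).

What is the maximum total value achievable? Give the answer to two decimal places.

224.92

Take in order of value per unit:
- E (50/3 per unit): all 3 → value 50, running total 50.00
- A (24/3 per unit): all 3 → value 24, running total 74.00
- D (107/15 per unit): all 15 → value 107, running total 181.00
- B (62/24 per unit): 17 of 24 → value 17×62/24 = 43.9167, running total 224.92
Total 224.92.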